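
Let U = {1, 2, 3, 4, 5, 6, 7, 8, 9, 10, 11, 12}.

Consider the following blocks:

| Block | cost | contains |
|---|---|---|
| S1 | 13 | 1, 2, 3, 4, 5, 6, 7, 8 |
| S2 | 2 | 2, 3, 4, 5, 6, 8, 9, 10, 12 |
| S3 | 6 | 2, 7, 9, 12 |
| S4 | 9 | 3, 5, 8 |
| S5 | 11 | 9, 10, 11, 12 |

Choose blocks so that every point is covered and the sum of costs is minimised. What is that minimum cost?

24

S1, S5 together cover every point (S1 ∪ S5 = {1, 2, 3, 4, 5, 6, 7, 8, 9, 10, 11, 12}); total cost 13 + 11 = 24.
The greedy pick S2, S3, S5, S1 costs 32; no covering selection beats 24.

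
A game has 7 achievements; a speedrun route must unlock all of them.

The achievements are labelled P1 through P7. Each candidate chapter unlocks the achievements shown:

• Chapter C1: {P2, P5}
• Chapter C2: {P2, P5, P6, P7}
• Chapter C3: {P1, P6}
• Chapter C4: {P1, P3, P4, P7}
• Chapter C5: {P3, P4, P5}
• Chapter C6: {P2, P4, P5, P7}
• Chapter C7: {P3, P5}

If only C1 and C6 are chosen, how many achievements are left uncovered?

Union of C1, C6 = {P2, P4, P5, P7}.
Not covered: P1, P3, P6 — 3 achievements.

3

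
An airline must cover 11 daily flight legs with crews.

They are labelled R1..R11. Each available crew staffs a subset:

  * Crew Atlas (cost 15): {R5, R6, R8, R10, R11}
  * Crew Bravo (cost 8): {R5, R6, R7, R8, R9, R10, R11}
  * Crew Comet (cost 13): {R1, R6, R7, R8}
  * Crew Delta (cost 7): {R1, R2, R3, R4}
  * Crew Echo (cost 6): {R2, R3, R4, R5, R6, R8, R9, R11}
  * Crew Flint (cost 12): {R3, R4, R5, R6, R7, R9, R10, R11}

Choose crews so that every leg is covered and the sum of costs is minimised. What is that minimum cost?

15

Bravo, Delta together cover every leg (Bravo ∪ Delta = {R1, R2, R3, R4, R5, R6, R7, R8, R9, R10, R11}); total cost 8 + 7 = 15.
The greedy pick Echo, Bravo, Delta costs 21; no covering selection beats 15.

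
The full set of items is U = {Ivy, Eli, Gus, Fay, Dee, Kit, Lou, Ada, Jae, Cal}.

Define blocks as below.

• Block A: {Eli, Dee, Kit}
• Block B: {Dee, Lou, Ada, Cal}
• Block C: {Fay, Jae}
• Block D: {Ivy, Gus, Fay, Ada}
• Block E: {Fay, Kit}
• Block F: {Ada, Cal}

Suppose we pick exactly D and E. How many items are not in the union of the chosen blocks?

5

Union of D, E = {Ivy, Gus, Fay, Kit, Ada}.
Not covered: Eli, Dee, Lou, Jae, Cal — 5 items.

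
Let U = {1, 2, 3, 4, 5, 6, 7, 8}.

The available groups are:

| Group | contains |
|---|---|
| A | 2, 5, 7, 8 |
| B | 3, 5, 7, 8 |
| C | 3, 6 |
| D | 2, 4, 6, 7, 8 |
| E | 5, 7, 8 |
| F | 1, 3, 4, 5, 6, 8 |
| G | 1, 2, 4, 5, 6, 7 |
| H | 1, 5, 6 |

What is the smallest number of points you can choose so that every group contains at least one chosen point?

Take T = {6, 7}. Each listed group contains at least one of these, so T is a hitting set of size 2.
The groups C, E are pairwise disjoint, so any hitting set needs a separate point for each — at least 2. Hence 2 is optimal.

2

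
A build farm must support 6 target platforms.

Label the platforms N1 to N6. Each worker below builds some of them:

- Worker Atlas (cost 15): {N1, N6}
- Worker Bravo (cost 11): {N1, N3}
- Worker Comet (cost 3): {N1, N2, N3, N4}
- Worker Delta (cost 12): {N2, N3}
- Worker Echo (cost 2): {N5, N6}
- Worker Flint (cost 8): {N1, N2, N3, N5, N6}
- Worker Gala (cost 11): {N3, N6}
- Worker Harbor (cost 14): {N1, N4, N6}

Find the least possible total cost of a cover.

Comet, Echo together cover every platform (Comet ∪ Echo = {N1, N2, N3, N4, N5, N6}); total cost 3 + 2 = 5.
No covering selection has total cost below 5.

5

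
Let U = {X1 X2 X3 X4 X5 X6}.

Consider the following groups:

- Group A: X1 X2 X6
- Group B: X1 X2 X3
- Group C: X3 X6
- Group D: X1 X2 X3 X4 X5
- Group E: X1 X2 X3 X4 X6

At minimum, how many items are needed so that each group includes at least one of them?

Take H = {X1, X3}. Each listed group contains at least one of these, so H is a hitting set of size 2.
No single item lies in every group, so at least 2 are needed and 2 is optimal.

2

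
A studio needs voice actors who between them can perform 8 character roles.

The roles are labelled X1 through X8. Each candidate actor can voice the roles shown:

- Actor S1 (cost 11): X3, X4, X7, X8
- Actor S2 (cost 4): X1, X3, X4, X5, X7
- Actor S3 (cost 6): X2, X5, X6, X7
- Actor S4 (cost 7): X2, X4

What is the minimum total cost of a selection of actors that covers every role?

S1, S2, S3 together cover every role (S1 ∪ S2 ∪ S3 = {X1, X2, X3, X4, X5, X6, X7, X8}); total cost 11 + 4 + 6 = 21.
No covering selection has total cost below 21.

21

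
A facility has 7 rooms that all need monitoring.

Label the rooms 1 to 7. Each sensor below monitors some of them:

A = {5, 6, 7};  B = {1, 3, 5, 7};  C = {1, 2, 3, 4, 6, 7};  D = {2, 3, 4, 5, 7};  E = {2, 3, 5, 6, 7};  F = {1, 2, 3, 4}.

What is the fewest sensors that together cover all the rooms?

Take {C, D}. Their union is {1, 2, 3, 4, 5, 6, 7}, which is all 7 rooms.
No single sensor has all 7 rooms (the largest, C, has 6), so 2 is optimal.

2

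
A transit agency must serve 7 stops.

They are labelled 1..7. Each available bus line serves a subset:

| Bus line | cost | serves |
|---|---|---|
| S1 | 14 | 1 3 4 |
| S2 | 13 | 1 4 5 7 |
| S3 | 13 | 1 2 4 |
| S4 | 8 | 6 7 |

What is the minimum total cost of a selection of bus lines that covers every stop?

S1, S2, S3, S4 together cover every stop (S1 ∪ S2 ∪ S3 ∪ S4 = {1, 2, 3, 4, 5, 6, 7}); total cost 14 + 13 + 13 + 8 = 48.
No covering selection has total cost below 48.

48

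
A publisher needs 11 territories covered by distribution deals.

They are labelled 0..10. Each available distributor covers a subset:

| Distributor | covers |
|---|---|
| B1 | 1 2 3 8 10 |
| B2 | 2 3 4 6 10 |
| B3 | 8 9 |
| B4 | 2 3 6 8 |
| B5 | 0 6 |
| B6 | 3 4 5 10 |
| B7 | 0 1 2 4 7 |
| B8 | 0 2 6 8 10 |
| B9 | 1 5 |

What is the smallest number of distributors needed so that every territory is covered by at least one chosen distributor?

B2 and B3 and B6 and B7 together: B2 ∪ B3 ∪ B6 ∪ B7 = {0, 1, 2, 3, 4, 5, 6, 7, 8, 9, 10} — every territory is covered.
No 3 of the 9 distributors cover everything (all 84 combinations miss at least one territory), so 4 is optimal.

4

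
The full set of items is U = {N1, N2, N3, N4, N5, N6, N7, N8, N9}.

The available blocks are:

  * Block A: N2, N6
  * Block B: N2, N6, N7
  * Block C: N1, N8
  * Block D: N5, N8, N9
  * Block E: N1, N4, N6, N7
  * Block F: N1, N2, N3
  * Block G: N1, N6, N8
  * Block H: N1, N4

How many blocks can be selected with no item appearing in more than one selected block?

B, D, H are pairwise disjoint (B={N2,N6,N7}; D={N5,N8,N9}; H={N1,N4}).
Every remaining block overlaps one of these, and no 4 of the listed blocks are pairwise disjoint, so 3 is the maximum.

3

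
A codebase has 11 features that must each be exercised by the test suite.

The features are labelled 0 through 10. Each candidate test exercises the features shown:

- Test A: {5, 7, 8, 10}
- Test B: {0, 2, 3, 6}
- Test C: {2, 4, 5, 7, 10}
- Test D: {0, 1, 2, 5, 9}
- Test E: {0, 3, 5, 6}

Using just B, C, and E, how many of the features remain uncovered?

Union of B, C, E = {0, 2, 3, 4, 5, 6, 7, 10}.
Not covered: 1, 8, 9 — 3 features.

3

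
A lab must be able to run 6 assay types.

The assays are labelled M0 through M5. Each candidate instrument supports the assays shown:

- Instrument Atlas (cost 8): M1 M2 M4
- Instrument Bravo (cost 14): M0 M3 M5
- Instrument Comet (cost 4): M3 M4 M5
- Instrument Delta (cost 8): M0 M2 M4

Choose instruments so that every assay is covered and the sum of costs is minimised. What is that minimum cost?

Atlas, Comet, Delta together cover every assay (Atlas ∪ Comet ∪ Delta = {M0, M1, M2, M3, M4, M5}); total cost 8 + 4 + 8 = 20.
No covering selection has total cost below 20.

20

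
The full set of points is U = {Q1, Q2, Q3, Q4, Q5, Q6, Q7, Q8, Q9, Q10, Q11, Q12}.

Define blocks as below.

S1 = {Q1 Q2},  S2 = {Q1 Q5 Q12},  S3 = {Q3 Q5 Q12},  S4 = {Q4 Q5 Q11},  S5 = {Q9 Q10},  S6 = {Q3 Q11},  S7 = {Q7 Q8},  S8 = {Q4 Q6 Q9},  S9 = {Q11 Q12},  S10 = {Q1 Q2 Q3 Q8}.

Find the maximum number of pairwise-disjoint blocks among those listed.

S1, S5, S6, S7 are pairwise disjoint (S1={Q1,Q2}; S5={Q9,Q10}; S6={Q3,Q11}; S7={Q7,Q8}).
Every remaining block overlaps one of these, and no 5 of the listed blocks are pairwise disjoint, so 4 is the maximum.

4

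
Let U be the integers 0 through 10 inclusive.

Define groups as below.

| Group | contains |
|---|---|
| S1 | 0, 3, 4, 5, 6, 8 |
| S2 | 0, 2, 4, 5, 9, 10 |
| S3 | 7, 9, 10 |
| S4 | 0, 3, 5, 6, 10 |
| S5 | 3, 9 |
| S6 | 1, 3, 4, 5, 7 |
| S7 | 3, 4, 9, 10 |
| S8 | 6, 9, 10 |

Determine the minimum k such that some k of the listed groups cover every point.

S1 and S2 and S6 together: S1 ∪ S2 ∪ S6 = {0, 1, 2, 3, 4, 5, 6, 7, 8, 9, 10} — every point is covered.
Only S6 contains 1, so S6 is forced; the remaining 6 points need at least 2 more groups (each remaining group adds at most 4) — so at least 3 groups are needed, and 3 is optimal.

3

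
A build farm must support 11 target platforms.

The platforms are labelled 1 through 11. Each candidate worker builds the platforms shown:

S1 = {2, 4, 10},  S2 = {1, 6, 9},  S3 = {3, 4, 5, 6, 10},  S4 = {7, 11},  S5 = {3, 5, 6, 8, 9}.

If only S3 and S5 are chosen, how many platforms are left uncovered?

Union of S3, S5 = {3, 4, 5, 6, 8, 9, 10}.
Not covered: 1, 2, 7, 11 — 4 platforms.

4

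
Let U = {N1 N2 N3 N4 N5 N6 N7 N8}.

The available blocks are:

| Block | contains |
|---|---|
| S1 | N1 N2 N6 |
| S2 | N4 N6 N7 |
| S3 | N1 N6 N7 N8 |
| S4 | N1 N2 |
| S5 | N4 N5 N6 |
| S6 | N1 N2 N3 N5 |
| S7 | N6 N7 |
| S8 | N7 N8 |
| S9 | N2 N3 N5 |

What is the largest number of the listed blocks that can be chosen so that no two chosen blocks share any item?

3

S4, S5, S8 are pairwise disjoint (S4={N1,N2}; S5={N4,N5,N6}; S8={N7,N8}).
Every remaining block overlaps one of these, and no 4 of the listed blocks are pairwise disjoint, so 3 is the maximum.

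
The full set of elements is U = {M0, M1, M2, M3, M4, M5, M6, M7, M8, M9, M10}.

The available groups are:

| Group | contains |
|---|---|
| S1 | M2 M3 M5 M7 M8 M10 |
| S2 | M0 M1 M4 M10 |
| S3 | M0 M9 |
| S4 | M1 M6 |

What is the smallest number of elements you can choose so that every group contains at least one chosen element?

H = {M1, M3, M9} meets every group (each contains at least one member of H), and |H| = 3.
The groups S1, S3, S4 are pairwise disjoint, so any hitting set needs a separate element for each — at least 3. Hence 3 is optimal.

3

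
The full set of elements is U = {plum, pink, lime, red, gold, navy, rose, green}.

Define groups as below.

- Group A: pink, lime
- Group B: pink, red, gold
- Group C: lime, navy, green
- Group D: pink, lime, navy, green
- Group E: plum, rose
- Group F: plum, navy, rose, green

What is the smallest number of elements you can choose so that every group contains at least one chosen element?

3

H = {plum, lime, red} meets every group (each contains at least one member of H), and |H| = 3.
The groups B, C, E are pairwise disjoint, so any hitting set needs a separate element for each — at least 3. Hence 3 is optimal.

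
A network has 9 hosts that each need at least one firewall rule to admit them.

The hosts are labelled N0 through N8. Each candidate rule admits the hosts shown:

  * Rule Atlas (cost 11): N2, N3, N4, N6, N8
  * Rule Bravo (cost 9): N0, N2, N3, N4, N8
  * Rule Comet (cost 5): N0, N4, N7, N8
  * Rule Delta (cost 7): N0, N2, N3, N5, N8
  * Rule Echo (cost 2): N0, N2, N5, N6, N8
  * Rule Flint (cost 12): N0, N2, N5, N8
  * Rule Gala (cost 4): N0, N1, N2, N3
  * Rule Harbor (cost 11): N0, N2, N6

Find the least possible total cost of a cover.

11

Comet, Echo, Gala together cover every host (Comet ∪ Echo ∪ Gala = {N0, N1, N2, N3, N4, N5, N6, N7, N8}); total cost 5 + 2 + 4 = 11.
No covering selection has total cost below 11.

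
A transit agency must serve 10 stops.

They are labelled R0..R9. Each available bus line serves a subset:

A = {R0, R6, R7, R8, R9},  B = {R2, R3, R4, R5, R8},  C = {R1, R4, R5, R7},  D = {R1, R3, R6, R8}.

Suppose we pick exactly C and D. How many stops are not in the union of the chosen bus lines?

Union of C, D = {R1, R3, R4, R5, R6, R7, R8}.
Not covered: R0, R2, R9 — 3 stops.

3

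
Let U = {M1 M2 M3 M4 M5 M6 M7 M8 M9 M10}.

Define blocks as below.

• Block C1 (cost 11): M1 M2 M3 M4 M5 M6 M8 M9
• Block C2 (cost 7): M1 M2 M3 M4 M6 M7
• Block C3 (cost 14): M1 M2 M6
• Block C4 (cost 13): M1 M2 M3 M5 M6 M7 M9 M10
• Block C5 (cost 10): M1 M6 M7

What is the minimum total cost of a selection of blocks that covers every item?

C1, C4 together cover every item (C1 ∪ C4 = {M1, M2, M3, M4, M5, M6, M7, M8, M9, M10}); total cost 11 + 13 = 24.
The greedy pick C2, C1, C4 costs 31; no covering selection beats 24.

24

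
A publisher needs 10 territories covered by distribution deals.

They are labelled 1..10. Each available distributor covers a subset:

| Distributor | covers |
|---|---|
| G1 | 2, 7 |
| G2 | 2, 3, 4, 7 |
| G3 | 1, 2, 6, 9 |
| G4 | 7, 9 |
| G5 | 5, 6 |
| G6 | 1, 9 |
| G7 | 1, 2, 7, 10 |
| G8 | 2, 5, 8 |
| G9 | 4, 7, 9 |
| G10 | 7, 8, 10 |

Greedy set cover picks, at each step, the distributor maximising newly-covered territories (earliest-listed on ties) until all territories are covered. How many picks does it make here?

4

Greedy: pick G2 (covers 4 new) → pick G3 (covers 3 new) → pick G8 (covers 2 new) → pick G7 (covers 1 new). Total picks: 4.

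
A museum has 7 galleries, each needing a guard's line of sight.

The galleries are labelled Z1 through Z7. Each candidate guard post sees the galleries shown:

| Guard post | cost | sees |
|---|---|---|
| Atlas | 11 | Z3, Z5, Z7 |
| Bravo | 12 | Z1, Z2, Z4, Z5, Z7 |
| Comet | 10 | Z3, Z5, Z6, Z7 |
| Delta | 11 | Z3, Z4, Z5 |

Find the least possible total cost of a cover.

22

Bravo, Comet together cover every gallery (Bravo ∪ Comet = {Z1, Z2, Z3, Z4, Z5, Z6, Z7}); total cost 12 + 10 = 22.
No covering selection has total cost below 22.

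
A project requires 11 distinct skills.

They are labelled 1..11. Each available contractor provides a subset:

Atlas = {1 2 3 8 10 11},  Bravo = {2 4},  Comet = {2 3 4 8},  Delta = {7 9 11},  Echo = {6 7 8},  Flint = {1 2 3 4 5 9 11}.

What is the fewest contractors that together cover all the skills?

Take {Atlas, Echo, Flint}. Their union is {1, 2, 3, 4, 5, 6, 7, 8, 9, 10, 11}, which is all 11 skills.
Only Flint contains 5, so Flint is forced; the remaining 4 skills need at least 2 more contractors (each remaining contractor adds at most 3) — so at least 3 contractors are needed, and 3 is optimal.

3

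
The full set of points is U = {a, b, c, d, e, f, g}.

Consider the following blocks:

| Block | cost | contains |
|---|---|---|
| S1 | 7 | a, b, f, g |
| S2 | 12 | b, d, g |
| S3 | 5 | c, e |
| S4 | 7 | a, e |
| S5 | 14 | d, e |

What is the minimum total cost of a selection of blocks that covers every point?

24

S1, S2, S3 together cover every point (S1 ∪ S2 ∪ S3 = {a, b, c, d, e, f, g}); total cost 7 + 12 + 5 = 24.
No covering selection has total cost below 24.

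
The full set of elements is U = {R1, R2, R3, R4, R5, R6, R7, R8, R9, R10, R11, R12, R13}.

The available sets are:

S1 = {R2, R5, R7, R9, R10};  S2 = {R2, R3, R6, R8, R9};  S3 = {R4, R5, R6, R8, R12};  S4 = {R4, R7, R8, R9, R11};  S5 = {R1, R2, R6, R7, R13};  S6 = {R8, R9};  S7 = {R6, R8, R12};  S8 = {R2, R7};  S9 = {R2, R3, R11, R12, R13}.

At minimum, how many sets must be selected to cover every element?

Take {S1, S4, S5, S9}. Their union is {R1, R2, R3, R4, R5, R6, R7, R8, R9, R10, R11, R12, R13}, which is all 13 elements.
No 3 of the 9 sets cover everything (all 84 combinations miss at least one element), so 4 is optimal.

4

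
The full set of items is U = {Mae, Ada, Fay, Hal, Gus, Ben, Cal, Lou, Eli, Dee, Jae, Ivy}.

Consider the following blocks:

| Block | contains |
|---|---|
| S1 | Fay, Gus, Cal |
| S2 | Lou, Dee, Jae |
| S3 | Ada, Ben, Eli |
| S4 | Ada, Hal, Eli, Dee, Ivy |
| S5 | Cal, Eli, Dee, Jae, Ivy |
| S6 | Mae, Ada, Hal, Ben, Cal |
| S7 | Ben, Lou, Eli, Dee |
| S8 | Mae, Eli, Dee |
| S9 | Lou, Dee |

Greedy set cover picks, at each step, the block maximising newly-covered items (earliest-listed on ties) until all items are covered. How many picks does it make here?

4

Greedy: pick S4 (covers 5 new) → pick S1 (covers 3 new) → pick S2 (covers 2 new) → pick S6 (covers 2 new). Total picks: 4.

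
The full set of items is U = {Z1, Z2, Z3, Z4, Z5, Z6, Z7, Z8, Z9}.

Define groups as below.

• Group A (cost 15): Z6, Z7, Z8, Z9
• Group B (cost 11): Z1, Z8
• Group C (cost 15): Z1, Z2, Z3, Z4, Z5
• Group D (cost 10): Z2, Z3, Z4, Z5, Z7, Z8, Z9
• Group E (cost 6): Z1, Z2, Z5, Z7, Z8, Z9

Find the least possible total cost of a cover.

A, C together cover every item (A ∪ C = {Z1, Z2, Z3, Z4, Z5, Z6, Z7, Z8, Z9}); total cost 15 + 15 = 30.
The greedy pick E, D, A costs 31; no covering selection beats 30.

30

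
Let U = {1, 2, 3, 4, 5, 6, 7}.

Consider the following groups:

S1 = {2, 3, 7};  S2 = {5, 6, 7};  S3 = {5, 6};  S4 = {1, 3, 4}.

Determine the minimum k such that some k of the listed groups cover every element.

3

S1 and S2 and S4 together: S1 ∪ S2 ∪ S4 = {1, 2, 3, 4, 5, 6, 7} — every element is covered.
Each group has at most 3 elements, and 2·3 = 6 < 7 — so at least 3 groups are needed, and 3 is optimal.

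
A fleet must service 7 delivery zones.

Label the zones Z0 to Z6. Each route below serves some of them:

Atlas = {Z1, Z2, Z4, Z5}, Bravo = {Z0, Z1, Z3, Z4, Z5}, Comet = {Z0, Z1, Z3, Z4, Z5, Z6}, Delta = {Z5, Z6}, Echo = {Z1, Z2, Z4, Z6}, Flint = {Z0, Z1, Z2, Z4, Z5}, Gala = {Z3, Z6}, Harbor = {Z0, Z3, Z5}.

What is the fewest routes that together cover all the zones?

Echo and Harbor together: Echo ∪ Harbor = {Z0, Z1, Z2, Z3, Z4, Z5, Z6} — every zone is covered.
No single route has all 7 zones (the largest, Comet, has 6), so 2 is optimal.

2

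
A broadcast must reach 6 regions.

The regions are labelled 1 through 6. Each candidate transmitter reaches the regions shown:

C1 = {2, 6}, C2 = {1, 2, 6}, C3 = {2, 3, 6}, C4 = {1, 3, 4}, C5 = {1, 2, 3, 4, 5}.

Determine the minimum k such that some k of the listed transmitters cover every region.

2

C3 and C5 together: C3 ∪ C5 = {1, 2, 3, 4, 5, 6} — every region is covered.
No single transmitter has all 6 regions (the largest, C5, has 5), so 2 is optimal.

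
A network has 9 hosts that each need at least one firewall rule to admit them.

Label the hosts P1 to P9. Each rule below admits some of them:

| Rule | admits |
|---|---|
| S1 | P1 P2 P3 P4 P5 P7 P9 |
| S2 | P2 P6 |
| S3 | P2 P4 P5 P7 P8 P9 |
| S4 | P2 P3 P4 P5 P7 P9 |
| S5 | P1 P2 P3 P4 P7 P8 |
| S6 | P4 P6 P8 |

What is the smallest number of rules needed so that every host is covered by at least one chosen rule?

2

Take {S1, S6}. Their union is {P1, P2, P3, P4, P5, P6, P7, P8, P9}, which is all 9 hosts.
No single rule has all 9 hosts (the largest, S1, has 7), so 2 is optimal.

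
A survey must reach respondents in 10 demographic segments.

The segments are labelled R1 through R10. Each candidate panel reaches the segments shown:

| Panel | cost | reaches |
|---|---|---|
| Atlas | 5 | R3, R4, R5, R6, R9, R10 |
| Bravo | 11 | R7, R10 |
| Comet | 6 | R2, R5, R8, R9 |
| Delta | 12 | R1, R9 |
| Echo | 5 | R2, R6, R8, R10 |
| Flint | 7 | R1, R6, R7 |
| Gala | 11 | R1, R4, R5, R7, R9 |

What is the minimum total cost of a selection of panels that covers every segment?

Atlas, Echo, Flint together cover every segment (Atlas ∪ Echo ∪ Flint = {R1, R2, R3, R4, R5, R6, R7, R8, R9, R10}); total cost 5 + 5 + 7 = 17.
No covering selection has total cost below 17.

17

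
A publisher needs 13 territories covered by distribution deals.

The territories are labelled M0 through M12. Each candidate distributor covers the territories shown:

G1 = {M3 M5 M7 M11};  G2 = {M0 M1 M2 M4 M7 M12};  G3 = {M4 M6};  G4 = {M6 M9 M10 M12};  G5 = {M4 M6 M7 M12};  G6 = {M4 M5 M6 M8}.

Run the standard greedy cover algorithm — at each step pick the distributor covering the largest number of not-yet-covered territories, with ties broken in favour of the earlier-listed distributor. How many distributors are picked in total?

Greedy: pick G2 (covers 6 new) → pick G1 (covers 3 new) → pick G4 (covers 3 new) → pick G6 (covers 1 new). Total picks: 4.

4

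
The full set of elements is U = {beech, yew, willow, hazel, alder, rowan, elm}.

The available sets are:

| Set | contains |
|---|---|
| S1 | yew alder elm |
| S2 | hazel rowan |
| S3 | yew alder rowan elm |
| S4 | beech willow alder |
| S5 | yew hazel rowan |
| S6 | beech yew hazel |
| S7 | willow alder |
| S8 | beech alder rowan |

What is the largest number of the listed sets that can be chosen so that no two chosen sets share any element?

2

S2, S4 are pairwise disjoint (S2={hazel,rowan}; S4={beech,willow,alder}).
Every remaining set overlaps one of these, and no 3 of the listed sets are pairwise disjoint, so 2 is the maximum.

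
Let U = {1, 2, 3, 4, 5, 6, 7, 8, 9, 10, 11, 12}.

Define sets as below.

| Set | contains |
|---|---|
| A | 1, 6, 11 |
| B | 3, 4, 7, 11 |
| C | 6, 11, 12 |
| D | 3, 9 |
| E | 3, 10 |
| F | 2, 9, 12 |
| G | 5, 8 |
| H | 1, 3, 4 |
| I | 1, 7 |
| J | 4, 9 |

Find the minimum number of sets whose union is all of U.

A and B and E and F and G together: A ∪ B ∪ E ∪ F ∪ G = {1, 2, 3, 4, 5, 6, 7, 8, 9, 10, 11, 12} — every point is covered.
Only E contains 10, so E is forced; the remaining 10 points need at least 4 more sets (each remaining set adds at most 3) — so at least 5 sets are needed, and 5 is optimal.

5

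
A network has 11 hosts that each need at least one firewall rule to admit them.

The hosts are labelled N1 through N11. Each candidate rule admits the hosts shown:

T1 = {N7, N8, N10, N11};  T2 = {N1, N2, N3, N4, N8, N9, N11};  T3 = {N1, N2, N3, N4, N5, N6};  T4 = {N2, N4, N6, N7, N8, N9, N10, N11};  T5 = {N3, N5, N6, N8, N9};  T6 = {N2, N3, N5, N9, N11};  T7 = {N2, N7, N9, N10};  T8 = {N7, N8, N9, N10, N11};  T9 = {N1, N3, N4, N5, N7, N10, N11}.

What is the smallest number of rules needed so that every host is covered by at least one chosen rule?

2

Take {T3, T8}. Their union is {N1, N2, N3, N4, N5, N6, N7, N8, N9, N10, N11}, which is all 11 hosts.
No single rule has all 11 hosts (the largest, T4, has 8), so 2 is optimal.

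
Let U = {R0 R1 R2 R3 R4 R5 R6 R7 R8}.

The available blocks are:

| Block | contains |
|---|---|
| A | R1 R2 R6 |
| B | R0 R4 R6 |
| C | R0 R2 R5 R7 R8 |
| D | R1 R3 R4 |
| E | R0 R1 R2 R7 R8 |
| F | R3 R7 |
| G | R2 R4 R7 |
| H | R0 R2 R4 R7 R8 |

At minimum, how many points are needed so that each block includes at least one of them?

The 3 points {R2, R3, R4} hit every block.
No choice of 2 points meets every block, so 3 is the minimum.

3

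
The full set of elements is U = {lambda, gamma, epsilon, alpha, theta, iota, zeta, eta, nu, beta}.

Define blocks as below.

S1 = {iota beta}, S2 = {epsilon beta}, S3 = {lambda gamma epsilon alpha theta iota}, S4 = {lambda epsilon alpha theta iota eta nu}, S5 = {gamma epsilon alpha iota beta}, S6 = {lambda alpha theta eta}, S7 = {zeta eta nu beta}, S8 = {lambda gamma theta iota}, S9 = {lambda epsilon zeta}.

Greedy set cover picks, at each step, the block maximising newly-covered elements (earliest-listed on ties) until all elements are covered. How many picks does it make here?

3

Greedy: pick S4 (covers 7 new) → pick S5 (covers 2 new) → pick S7 (covers 1 new). Total picks: 3.
(The true minimum cover uses only 2 blocks, so greedy is not optimal here.)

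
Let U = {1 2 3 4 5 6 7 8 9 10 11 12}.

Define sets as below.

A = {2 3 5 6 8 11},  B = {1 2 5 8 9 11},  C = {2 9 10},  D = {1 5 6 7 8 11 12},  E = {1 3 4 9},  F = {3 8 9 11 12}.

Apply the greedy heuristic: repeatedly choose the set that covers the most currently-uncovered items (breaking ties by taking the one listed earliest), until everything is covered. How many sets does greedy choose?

3

Greedy: pick D (covers 7 new) → pick C (covers 3 new) → pick E (covers 2 new). Total picks: 3.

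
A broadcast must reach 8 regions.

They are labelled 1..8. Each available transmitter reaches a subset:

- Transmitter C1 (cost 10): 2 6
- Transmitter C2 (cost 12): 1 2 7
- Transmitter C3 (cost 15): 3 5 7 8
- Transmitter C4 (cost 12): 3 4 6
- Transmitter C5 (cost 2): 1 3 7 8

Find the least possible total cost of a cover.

C1, C3, C4, C5 together cover every region (C1 ∪ C3 ∪ C4 ∪ C5 = {1, 2, 3, 4, 5, 6, 7, 8}); total cost 10 + 15 + 12 + 2 = 39.
No covering selection has total cost below 39.

39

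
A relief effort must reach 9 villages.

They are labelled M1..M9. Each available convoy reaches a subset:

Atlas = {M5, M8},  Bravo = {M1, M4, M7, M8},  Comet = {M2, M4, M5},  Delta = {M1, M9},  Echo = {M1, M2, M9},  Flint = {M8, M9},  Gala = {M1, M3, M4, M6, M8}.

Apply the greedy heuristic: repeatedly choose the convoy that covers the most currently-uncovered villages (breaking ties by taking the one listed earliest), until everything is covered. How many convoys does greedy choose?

Greedy: pick Gala (covers 5 new) → pick Comet (covers 2 new) → pick Bravo (covers 1 new) → pick Delta (covers 1 new). Total picks: 4.

4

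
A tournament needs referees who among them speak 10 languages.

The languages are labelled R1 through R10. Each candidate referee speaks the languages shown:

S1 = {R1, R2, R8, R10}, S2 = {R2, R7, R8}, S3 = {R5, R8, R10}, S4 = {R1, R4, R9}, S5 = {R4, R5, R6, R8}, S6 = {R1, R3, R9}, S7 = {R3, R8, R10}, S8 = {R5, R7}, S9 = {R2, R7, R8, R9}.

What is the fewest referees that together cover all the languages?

4

S3 and S5 and S6 and S9 together: S3 ∪ S5 ∪ S6 ∪ S9 = {R1, R2, R3, R4, R5, R6, R7, R8, R9, R10} — every language is covered.
No 3 of the 9 referees cover everything (all 84 combinations miss at least one language), so 4 is optimal.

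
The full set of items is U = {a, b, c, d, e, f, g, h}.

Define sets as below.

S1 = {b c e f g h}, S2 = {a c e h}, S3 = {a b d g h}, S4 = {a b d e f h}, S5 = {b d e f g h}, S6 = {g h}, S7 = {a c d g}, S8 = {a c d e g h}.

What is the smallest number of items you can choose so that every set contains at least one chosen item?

The 2 items {d, h} hit every set.
No single item lies in every set, so at least 2 are needed and 2 is optimal.

2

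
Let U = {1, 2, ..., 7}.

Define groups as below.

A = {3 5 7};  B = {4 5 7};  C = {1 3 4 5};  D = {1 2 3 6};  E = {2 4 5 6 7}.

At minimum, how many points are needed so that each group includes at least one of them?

2

The 2 points {2, 5} hit every group.
The groups B, D are pairwise disjoint, so any hitting set needs a separate point for each — at least 2. Hence 2 is optimal.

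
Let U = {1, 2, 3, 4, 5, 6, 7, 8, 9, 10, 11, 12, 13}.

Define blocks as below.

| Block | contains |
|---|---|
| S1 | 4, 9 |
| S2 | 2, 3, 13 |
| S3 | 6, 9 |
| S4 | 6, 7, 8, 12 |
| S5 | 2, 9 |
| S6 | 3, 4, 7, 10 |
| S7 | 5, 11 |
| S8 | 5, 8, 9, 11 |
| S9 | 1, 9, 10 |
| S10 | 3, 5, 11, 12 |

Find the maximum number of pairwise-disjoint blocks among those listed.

4

S1, S2, S4, S7 are pairwise disjoint (S1={4,9}; S2={2,3,13}; S4={6,7,8,12}; S7={5,11}).
Every remaining block overlaps one of these, and no 5 of the listed blocks are pairwise disjoint, so 4 is the maximum.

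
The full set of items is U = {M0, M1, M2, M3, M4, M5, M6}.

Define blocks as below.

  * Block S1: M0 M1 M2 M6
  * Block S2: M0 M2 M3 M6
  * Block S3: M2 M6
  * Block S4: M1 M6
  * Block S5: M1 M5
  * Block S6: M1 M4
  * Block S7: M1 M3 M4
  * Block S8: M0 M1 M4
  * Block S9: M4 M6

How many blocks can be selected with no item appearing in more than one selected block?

2

S3, S6 are pairwise disjoint (S3={M2,M6}; S6={M1,M4}).
Every remaining block overlaps one of these, and no 3 of the listed blocks are pairwise disjoint, so 2 is the maximum.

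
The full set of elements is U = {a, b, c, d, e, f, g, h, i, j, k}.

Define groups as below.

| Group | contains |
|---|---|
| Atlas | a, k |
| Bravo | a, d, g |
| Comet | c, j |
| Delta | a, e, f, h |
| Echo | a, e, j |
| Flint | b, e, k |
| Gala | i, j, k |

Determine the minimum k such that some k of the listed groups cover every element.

Bravo, Comet, Delta, Flint, and Gala cover everything between them: the union {a, b, c, d, e, f, g, h, i, j, k} is all of U.
No 4 of the 7 groups cover everything (all 35 combinations miss at least one element), so 5 is optimal.

5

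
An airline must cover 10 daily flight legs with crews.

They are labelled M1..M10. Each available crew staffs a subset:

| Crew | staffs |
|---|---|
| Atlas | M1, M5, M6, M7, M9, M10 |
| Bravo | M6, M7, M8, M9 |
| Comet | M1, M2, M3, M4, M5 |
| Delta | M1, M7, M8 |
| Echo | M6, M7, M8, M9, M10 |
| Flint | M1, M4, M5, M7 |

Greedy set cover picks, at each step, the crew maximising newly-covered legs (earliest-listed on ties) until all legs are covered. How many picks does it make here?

3

Greedy: pick Atlas (covers 6 new) → pick Comet (covers 3 new) → pick Bravo (covers 1 new). Total picks: 3.
(The true minimum cover uses only 2 crews, so greedy is not optimal here.)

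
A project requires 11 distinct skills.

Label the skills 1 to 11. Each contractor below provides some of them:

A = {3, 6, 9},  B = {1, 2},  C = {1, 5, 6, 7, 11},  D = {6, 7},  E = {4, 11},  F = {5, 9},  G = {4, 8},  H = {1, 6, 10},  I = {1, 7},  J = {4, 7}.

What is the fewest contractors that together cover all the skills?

Take {A, B, C, G, H}. Their union is {1, 2, 3, 4, 5, 6, 7, 8, 9, 10, 11}, which is all 11 skills.
No 4 of the 10 contractors cover everything (all 210 combinations miss at least one skill), so 5 is optimal.

5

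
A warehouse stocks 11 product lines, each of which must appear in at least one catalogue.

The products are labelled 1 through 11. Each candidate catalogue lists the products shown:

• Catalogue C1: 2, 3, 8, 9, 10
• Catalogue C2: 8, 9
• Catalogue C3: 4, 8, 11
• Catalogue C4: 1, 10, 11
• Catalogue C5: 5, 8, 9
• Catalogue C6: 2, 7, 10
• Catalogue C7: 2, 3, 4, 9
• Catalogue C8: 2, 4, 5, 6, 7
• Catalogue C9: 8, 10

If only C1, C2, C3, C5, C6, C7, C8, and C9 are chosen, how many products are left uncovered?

1

Union of C1, C2, C3, C5, C6, C7, C8, C9 = {2, 3, 4, 5, 6, 7, 8, 9, 10, 11}.
Not covered: 1 — 1 product.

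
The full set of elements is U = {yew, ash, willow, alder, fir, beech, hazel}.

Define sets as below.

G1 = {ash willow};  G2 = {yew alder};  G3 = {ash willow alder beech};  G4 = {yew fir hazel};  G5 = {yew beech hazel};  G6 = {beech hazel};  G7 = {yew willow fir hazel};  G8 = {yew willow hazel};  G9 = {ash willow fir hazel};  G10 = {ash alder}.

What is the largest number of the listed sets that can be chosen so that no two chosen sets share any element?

3

G1, G2, G6 are pairwise disjoint (G1={ash,willow}; G2={yew,alder}; G6={beech,hazel}).
Every remaining set overlaps one of these, and no 4 of the listed sets are pairwise disjoint, so 3 is the maximum.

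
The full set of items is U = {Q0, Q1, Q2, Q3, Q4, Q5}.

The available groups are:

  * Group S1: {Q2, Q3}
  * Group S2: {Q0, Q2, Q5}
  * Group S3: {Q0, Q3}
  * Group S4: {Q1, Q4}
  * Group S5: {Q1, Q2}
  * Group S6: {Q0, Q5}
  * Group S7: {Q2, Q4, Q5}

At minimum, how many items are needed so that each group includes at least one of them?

Take H = {Q1, Q3, Q5}. Each listed group contains at least one of these, so H is a hitting set of size 3.
The groups S1, S4, S6 are pairwise disjoint, so any hitting set needs a separate item for each — at least 3. Hence 3 is optimal.

3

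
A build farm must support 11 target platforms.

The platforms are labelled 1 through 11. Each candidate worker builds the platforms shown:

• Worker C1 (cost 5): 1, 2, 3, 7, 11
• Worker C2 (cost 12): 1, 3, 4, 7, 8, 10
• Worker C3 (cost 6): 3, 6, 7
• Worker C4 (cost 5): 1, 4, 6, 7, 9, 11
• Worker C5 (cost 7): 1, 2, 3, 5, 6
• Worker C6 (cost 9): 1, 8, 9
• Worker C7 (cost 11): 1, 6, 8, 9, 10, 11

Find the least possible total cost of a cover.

C4, C5, C7 together cover every platform (C4 ∪ C5 ∪ C7 = {1, 2, 3, 4, 5, 6, 7, 8, 9, 10, 11}); total cost 5 + 7 + 11 = 23.
No covering selection has total cost below 23.

23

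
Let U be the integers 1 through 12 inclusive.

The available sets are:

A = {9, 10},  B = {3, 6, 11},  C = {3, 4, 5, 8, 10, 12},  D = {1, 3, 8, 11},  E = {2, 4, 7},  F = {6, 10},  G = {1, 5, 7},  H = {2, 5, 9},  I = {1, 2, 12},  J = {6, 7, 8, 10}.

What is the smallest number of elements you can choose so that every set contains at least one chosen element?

4

Take T = {2, 5, 10, 11}. Each listed set contains at least one of these, so T is a hitting set of size 4.
No choice of 3 elements meets every set, so 4 is the minimum.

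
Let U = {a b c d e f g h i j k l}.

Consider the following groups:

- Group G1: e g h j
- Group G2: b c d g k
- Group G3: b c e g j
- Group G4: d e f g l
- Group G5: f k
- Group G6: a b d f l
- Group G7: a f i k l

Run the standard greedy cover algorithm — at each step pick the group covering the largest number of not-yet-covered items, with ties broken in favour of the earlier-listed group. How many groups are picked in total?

Greedy: pick G2 (covers 5 new) → pick G7 (covers 4 new) → pick G1 (covers 3 new). Total picks: 3.

3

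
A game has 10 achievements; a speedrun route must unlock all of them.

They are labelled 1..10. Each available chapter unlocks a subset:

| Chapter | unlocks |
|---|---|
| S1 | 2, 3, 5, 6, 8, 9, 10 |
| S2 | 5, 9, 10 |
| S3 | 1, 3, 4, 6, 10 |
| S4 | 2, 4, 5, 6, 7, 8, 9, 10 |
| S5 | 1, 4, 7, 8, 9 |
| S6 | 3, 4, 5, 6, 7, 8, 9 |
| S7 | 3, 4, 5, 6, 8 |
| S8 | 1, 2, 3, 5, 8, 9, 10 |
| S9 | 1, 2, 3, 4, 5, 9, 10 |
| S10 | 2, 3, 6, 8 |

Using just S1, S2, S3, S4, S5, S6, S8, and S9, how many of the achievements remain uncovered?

Union of S1, S2, S3, S4, S5, S6, S8, S9 = {1, 2, 3, 4, 5, 6, 7, 8, 9, 10} — that's every achievement, so 0 are uncovered.

0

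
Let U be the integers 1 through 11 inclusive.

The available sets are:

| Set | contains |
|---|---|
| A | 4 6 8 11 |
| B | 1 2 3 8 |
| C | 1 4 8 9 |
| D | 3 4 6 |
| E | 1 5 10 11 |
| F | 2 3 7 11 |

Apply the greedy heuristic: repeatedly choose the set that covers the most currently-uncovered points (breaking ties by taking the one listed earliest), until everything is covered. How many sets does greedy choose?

5

Greedy: pick A (covers 4 new) → pick B (covers 3 new) → pick E (covers 2 new) → pick C (covers 1 new) → pick F (covers 1 new). Total picks: 5.
(The true minimum cover uses only 4 sets, so greedy is not optimal here.)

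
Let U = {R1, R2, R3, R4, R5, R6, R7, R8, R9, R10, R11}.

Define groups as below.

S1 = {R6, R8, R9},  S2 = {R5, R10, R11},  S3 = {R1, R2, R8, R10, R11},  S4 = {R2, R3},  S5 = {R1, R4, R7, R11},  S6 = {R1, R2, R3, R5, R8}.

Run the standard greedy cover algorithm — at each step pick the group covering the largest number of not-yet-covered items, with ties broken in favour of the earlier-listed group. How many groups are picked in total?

4

Greedy: pick S3 (covers 5 new) → pick S1 (covers 2 new) → pick S5 (covers 2 new) → pick S6 (covers 2 new). Total picks: 4.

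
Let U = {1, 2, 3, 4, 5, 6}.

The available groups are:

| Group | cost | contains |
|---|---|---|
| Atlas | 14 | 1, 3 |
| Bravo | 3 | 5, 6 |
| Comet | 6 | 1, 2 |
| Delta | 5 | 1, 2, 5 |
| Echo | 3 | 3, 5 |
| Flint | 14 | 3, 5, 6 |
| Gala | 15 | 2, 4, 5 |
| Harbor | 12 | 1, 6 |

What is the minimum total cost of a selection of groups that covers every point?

26

Bravo, Delta, Echo, Gala together cover every point (Bravo ∪ Delta ∪ Echo ∪ Gala = {1, 2, 3, 4, 5, 6}); total cost 3 + 5 + 3 + 15 = 26.
No covering selection has total cost below 26.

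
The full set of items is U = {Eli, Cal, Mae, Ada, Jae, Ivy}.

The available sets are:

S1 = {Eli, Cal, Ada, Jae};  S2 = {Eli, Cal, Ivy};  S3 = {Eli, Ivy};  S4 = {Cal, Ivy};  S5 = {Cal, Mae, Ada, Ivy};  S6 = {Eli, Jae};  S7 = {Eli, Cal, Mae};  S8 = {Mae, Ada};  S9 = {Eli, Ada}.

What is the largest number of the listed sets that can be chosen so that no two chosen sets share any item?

3

S4, S6, S8 are pairwise disjoint (S4={Cal,Ivy}; S6={Eli,Jae}; S8={Mae,Ada}).
Every remaining set overlaps one of these, and no 4 of the listed sets are pairwise disjoint, so 3 is the maximum.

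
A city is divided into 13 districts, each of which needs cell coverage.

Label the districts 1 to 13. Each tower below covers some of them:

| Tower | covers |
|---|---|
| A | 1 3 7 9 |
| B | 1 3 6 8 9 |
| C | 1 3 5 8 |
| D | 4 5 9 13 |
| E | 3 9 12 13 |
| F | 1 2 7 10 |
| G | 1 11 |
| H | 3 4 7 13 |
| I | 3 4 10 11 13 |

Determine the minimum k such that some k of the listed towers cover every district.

5

B and D and E and F and I together: B ∪ D ∪ E ∪ F ∪ I = {1, 2, 3, 4, 5, 6, 7, 8, 9, 10, 11, 12, 13} — every district is covered.
No 4 of the 9 towers cover everything (all 126 combinations miss at least one district), so 5 is optimal.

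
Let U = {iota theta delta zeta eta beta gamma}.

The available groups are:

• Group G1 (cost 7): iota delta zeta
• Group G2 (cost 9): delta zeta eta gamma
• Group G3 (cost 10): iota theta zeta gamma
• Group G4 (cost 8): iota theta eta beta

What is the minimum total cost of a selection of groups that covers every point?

17

G2, G4 together cover every point (G2 ∪ G4 = {iota, theta, delta, zeta, eta, beta, gamma}); total cost 9 + 8 = 17.
No covering selection has total cost below 17.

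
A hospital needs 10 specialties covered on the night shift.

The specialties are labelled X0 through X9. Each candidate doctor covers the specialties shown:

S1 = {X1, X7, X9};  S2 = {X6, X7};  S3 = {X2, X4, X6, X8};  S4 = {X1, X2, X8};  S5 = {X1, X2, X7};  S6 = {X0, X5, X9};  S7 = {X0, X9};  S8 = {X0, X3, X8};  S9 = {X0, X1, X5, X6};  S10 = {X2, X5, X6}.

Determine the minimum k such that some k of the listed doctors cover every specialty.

S1 and S3 and S8 and S10 together: S1 ∪ S3 ∪ S8 ∪ S10 = {X0, X1, X2, X3, X4, X5, X6, X7, X8, X9} — every specialty is covered.
Only S8 contains X3, so S8 is forced; the remaining 7 specialties need at least 3 more doctors (each remaining doctor adds at most 3) — so at least 4 doctors are needed, and 4 is optimal.

4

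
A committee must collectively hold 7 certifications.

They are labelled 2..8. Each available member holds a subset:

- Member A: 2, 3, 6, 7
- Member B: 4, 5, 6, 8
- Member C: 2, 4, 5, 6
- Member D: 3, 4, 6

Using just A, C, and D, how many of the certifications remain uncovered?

Union of A, C, D = {2, 3, 4, 5, 6, 7}.
Not covered: 8 — 1 certification.

1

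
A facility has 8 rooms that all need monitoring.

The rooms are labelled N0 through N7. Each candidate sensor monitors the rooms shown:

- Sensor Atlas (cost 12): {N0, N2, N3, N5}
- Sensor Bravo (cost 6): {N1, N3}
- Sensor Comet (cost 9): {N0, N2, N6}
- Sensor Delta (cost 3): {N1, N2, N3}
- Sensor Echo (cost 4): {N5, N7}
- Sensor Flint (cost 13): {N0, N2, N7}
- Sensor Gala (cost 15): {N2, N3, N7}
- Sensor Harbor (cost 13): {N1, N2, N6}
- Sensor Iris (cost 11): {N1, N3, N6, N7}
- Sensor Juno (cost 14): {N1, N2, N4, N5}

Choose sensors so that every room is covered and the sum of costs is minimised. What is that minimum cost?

30

Comet, Delta, Echo, Juno together cover every room (Comet ∪ Delta ∪ Echo ∪ Juno = {N0, N1, N2, N3, N4, N5, N6, N7}); total cost 9 + 3 + 4 + 14 = 30.
No covering selection has total cost below 30.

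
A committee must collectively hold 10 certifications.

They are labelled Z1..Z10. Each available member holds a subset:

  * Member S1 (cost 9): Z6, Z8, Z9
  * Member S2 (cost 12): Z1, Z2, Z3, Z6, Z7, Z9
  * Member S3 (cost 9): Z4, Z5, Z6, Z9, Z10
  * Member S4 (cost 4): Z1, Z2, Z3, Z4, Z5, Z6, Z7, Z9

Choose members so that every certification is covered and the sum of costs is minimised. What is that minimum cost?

22

S1, S3, S4 together cover every certification (S1 ∪ S3 ∪ S4 = {Z1, Z2, Z3, Z4, Z5, Z6, Z7, Z8, Z9, Z10}); total cost 9 + 9 + 4 = 22.
No covering selection has total cost below 22.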